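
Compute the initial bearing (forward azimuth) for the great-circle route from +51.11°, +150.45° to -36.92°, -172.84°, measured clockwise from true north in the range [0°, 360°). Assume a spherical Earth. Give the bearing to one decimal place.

151.4°

Δλ = -172.84 − 150.45 = -323.29°; wrapped into (−180°, 180°]: 36.71°.
θ = atan2( sin Δλ · cos φ₂ , cos φ₁ · sin φ₂ − sin φ₁ · cos φ₂ · cos Δλ )
  = atan2(0.47790, -0.87599) = 151.385° → normalised to [0°, 360°): 151.385°.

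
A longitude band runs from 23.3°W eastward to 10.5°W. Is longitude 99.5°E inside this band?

No

Band width going east from -23.3° to -10.5°: ((-10.5 − -23.3) mod 360) = 12.8°.
Offset of +99.5° east of the west edge: ((99.5 − -23.3) mod 360) = 122.8°.
122.8° > 12.8° ⇒ outside.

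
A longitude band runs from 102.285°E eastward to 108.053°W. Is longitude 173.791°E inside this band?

Band width going east from +102.285° to -108.053°: ((-108.053 − 102.285) mod 360) = 149.662°.
Offset of +173.791° east of the west edge: ((173.791 − 102.285) mod 360) = 71.506°.
71.506° ≤ 149.662° ⇒ inside.

Yes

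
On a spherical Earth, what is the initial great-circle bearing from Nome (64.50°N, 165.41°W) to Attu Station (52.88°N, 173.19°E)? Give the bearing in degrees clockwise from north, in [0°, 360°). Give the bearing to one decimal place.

233.3°

Δλ = 173.19 − -165.41 = 338.60°; wrapped into (−180°, 180°]: -21.40°.
θ = atan2( sin Δλ · cos φ₂ , cos φ₁ · sin φ₂ − sin φ₁ · cos φ₂ · cos Δλ )
  = atan2(-0.22020, -0.16387) = -126.656° → normalised to [0°, 360°): 233.344°.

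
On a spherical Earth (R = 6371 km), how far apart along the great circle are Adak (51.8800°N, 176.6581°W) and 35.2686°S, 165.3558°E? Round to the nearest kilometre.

Δλ = 165.3558 − -176.6581 = 342.0139°; wrapped into (−180°, 180°]: -17.9861°.
Δφ = -35.2686 − 51.8800 = -87.1486°.
a = sin²(Δφ/2) + cos φ₁ · cos φ₂ · sin²(Δλ/2) = 0.487442.
c = 2·atan2(√a, √(1−a)) = 1.54568 rad → d = 6371·c ≈ 9847.51 km.

9848 km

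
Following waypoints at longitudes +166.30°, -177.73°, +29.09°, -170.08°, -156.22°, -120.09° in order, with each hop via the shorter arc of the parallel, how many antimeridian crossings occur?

3

Leg 1: +166.30° → -177.73°, shortest Δλ = 15.97° (east) — crosses 180°.
Leg 2: -177.73° → +29.09°, shortest Δλ = -153.18° (west) — crosses 180°.
Leg 3: +29.09° → -170.08°, shortest Δλ = 160.83° (east) — crosses 180°.
Leg 4: -170.08° → -156.22°, shortest Δλ = 13.86° (east) — does not cross 180°.
Leg 5: -156.22° → -120.09°, shortest Δλ = 36.13° (east) — does not cross 180°.
Total crossings: 3.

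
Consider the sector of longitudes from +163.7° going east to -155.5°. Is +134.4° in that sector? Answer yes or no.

Band width going east from +163.7° to -155.5°: ((-155.5 − 163.7) mod 360) = 40.8°.
Offset of +134.4° east of the west edge: ((134.4 − 163.7) mod 360) = 330.7°.
330.7° > 40.8° ⇒ outside.

No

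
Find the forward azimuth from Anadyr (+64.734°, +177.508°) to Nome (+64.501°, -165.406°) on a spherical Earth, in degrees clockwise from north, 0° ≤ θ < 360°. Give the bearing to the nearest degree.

84°

Δλ = -165.406 − 177.508 = -342.914°; wrapped into (−180°, 180°]: 17.086°.
θ = atan2( sin Δλ · cos φ₂ , cos φ₁ · sin φ₂ − sin φ₁ · cos φ₂ · cos Δλ )
  = atan2(0.12648, 0.01312) = 84.080° → normalised to [0°, 360°): 84.080°.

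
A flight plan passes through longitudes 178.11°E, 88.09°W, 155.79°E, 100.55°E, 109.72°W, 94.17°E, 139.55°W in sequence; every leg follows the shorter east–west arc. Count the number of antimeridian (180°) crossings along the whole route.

5

Leg 1: +178.11° → -88.09°, shortest Δλ = 93.8° (east) — crosses 180°.
Leg 2: -88.09° → +155.79°, shortest Δλ = -116.12° (west) — crosses 180°.
Leg 3: +155.79° → +100.55°, shortest Δλ = -55.24° (west) — does not cross 180°.
Leg 4: +100.55° → -109.72°, shortest Δλ = 149.73° (east) — crosses 180°.
Leg 5: -109.72° → +94.17°, shortest Δλ = -156.11° (west) — crosses 180°.
Leg 6: +94.17° → -139.55°, shortest Δλ = 126.28° (east) — crosses 180°.
Total crossings: 5.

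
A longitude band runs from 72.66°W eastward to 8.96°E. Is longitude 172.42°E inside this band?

No

Band width going east from -72.66° to +8.96°: ((8.96 − -72.66) mod 360) = 81.62°.
Offset of +172.42° east of the west edge: ((172.42 − -72.66) mod 360) = 245.08°.
245.08° > 81.62° ⇒ outside.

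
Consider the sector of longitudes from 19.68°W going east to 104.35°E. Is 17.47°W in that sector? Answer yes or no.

Yes

Band width going east from -19.68° to +104.35°: ((104.35 − -19.68) mod 360) = 124.03°.
Offset of -17.47° east of the west edge: ((-17.47 − -19.68) mod 360) = 2.21°.
2.21° ≤ 124.03° ⇒ inside.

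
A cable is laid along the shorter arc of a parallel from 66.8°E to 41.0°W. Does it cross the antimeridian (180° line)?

Signed shortest Δλ = ((-41.0 − 66.8 + 180) mod 360) − 180 = -107.8°.
Going west by 107.8° from +66.8° reaches -41.0° without touching 180°.

No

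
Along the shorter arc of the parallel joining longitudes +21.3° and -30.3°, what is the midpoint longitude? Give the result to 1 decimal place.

-4.5°

Signed shortest Δλ from +21.3° to -30.3° is -51.6°.
Midpoint longitude = +21.3° + (-51.6°)/2 = +21.3° − 25.8° = -4.5°.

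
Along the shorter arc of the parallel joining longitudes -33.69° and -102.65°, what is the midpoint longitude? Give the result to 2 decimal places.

-68.17°

Signed shortest Δλ from -33.69° to -102.65° is -68.96°.
Midpoint longitude = -33.69° + (-68.96°)/2 = -33.69° − 34.48° = -68.17°.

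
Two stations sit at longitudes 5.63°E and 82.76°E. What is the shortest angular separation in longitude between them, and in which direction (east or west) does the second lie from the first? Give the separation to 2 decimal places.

77.13° east

Raw difference: 82.76 − 5.63 = 77.13°.
Normalise into (−180°, 180°]: 77.13° stays 77.13°.
Positive ⇒ the second point lies to the east; separation 77.13°.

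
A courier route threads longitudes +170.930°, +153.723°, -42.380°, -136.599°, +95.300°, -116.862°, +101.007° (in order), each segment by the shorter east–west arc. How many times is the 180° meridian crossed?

4

Leg 1: +170.930° → +153.723°, shortest Δλ = -17.207° (west) — does not cross 180°.
Leg 2: +153.723° → -42.380°, shortest Δλ = 163.897° (east) — crosses 180°.
Leg 3: -42.380° → -136.599°, shortest Δλ = -94.219° (west) — does not cross 180°.
Leg 4: -136.599° → +95.300°, shortest Δλ = -128.101° (west) — crosses 180°.
Leg 5: +95.300° → -116.862°, shortest Δλ = 147.838° (east) — crosses 180°.
Leg 6: -116.862° → +101.007°, shortest Δλ = -142.131° (west) — crosses 180°.
Total crossings: 4.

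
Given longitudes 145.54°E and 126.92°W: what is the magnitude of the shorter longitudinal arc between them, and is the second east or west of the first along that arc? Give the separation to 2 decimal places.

Raw difference: -126.92 − 145.54 = -272.46°.
Normalise into (−180°, 180°]: -272.46° + 360° = 87.54°.
Positive ⇒ the second point lies to the east; separation 87.54°.

87.54° east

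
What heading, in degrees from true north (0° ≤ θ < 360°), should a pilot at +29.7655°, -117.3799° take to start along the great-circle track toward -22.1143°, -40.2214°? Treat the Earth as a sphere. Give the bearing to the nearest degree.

Δλ = -40.2214 − -117.3799 = 77.1585°.
θ = atan2( sin Δλ · cos φ₂ , cos φ₁ · sin φ₂ − sin φ₁ · cos φ₂ · cos Δλ )
  = atan2(0.90326, -0.42901) = 115.406° → normalised to [0°, 360°): 115.406°.

115°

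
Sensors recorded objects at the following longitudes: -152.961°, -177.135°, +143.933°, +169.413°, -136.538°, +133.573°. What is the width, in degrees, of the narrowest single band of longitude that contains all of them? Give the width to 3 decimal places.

89.889°

Sort the longitudes: -177.135°, -152.961°, -136.538°, +133.573°, +143.933°, +169.413°.
Eastward gaps between consecutive values (wrapping around): 24.174°, 16.423°, 270.111°, 10.360°, 25.480°, 13.452°.
Largest gap = 270.111° ⇒ minimal covering band is its complement: 360° − 270.111° = 89.889°.
Band runs from +133.573° eastward to -136.538°, crossing the antimeridian.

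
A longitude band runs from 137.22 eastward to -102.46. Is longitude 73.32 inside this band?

Band width going east from +137.22° to -102.46°: ((-102.46 − 137.22) mod 360) = 120.32°.
Offset of +73.32° east of the west edge: ((73.32 − 137.22) mod 360) = 296.10°.
296.10° > 120.32° ⇒ outside.

No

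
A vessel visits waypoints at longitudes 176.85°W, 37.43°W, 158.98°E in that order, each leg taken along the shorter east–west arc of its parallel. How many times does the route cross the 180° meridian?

1

Leg 1: -176.85° → -37.43°, shortest Δλ = 139.42° (east) — does not cross 180°.
Leg 2: -37.43° → +158.98°, shortest Δλ = -163.59° (west) — crosses 180°.
Total crossings: 1.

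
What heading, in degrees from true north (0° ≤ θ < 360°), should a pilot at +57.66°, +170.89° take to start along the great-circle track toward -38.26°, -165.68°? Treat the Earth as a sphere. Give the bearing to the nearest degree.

Δλ = -165.68 − 170.89 = -336.57°; wrapped into (−180°, 180°]: 23.43°.
θ = atan2( sin Δλ · cos φ₂ , cos φ₁ · sin φ₂ − sin φ₁ · cos φ₂ · cos Δλ )
  = atan2(0.31222, -0.93997) = 161.625° → normalised to [0°, 360°): 161.625°.

162°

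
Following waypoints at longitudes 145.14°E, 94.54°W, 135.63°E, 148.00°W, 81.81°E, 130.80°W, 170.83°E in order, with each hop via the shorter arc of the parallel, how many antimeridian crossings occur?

Leg 1: +145.14° → -94.54°, shortest Δλ = 120.32° (east) — crosses 180°.
Leg 2: -94.54° → +135.63°, shortest Δλ = -129.83° (west) — crosses 180°.
Leg 3: +135.63° → -148.00°, shortest Δλ = 76.37° (east) — crosses 180°.
Leg 4: -148.00° → +81.81°, shortest Δλ = -130.19° (west) — crosses 180°.
Leg 5: +81.81° → -130.80°, shortest Δλ = 147.39° (east) — crosses 180°.
Leg 6: -130.80° → +170.83°, shortest Δλ = -58.37° (west) — crosses 180°.
Total crossings: 6.

6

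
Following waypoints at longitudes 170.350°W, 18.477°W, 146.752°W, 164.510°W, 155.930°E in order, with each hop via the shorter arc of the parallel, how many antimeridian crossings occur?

Leg 1: -170.350° → -18.477°, shortest Δλ = 151.873° (east) — does not cross 180°.
Leg 2: -18.477° → -146.752°, shortest Δλ = -128.275° (west) — does not cross 180°.
Leg 3: -146.752° → -164.510°, shortest Δλ = -17.758° (west) — does not cross 180°.
Leg 4: -164.510° → +155.930°, shortest Δλ = -39.56° (west) — crosses 180°.
Total crossings: 1.

1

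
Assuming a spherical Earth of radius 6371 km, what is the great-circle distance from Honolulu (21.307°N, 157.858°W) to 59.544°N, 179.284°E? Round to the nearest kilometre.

4620 km

Δλ = 179.284 − -157.858 = 337.142°; wrapped into (−180°, 180°]: -22.858°.
Δφ = 59.544 − 21.307 = 38.237°.
a = sin²(Δφ/2) + cos φ₁ · cos φ₂ · sin²(Δλ/2) = 0.125813.
c = 2·atan2(√a, √(1−a)) = 0.72519 rad → d = 6371·c ≈ 4620.19 km.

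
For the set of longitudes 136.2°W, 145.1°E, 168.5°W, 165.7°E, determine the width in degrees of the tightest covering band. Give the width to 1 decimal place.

Sort the longitudes: -168.5°, -136.2°, +145.1°, +165.7°.
Eastward gaps between consecutive values (wrapping around): 32.3°, 281.3°, 20.6°, 25.8°.
Largest gap = 281.3° ⇒ minimal covering band is its complement: 360° − 281.3° = 78.7°.
Band runs from +145.1° eastward to -136.2°, crossing the antimeridian.

78.7°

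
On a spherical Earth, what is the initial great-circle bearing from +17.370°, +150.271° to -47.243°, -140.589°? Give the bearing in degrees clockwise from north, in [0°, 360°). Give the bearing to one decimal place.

140.6°

Δλ = -140.589 − 150.271 = -290.860°; wrapped into (−180°, 180°]: 69.140°.
θ = atan2( sin Δλ · cos φ₂ , cos φ₁ · sin φ₂ − sin φ₁ · cos φ₂ · cos Δλ )
  = atan2(0.63439, -0.77293) = 140.622° → normalised to [0°, 360°): 140.622°.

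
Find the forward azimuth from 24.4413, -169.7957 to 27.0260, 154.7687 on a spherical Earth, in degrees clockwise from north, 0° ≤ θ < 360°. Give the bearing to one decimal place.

282.4°

Δλ = 154.7687 − -169.7957 = 324.5644°; wrapped into (−180°, 180°]: -35.4356°.
θ = atan2( sin Δλ · cos φ₂ , cos φ₁ · sin φ₂ − sin φ₁ · cos φ₂ · cos Δλ )
  = atan2(-0.51647, 0.11337) = -77.620° → normalised to [0°, 360°): 282.380°.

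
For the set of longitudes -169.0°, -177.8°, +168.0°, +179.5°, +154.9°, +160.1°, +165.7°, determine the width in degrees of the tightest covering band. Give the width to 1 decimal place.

Sort the longitudes: -177.8°, -169.0°, +154.9°, +160.1°, +165.7°, +168.0°, +179.5°.
Eastward gaps between consecutive values (wrapping around): 8.8°, 323.9°, 5.2°, 5.6°, 2.3°, 11.5°, 2.7°.
Largest gap = 323.9° ⇒ minimal covering band is its complement: 360° − 323.9° = 36.1°.
Band runs from +154.9° eastward to -169.0°, crossing the antimeridian.

36.1°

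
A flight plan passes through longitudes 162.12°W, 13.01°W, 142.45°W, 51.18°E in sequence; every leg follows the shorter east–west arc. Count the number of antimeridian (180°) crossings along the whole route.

Leg 1: -162.12° → -13.01°, shortest Δλ = 149.11° (east) — does not cross 180°.
Leg 2: -13.01° → -142.45°, shortest Δλ = -129.44° (west) — does not cross 180°.
Leg 3: -142.45° → +51.18°, shortest Δλ = -166.37° (west) — crosses 180°.
Total crossings: 1.

1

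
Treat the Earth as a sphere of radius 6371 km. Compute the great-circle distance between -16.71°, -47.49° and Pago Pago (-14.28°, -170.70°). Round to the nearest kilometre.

12892 km

Δλ = -170.70 − -47.49 = -123.21°.
Δφ = -14.28 − -16.71 = 2.43°.
a = sin²(Δφ/2) + cos φ₁ · cos φ₂ · sin²(Δλ/2) = 0.718725.
c = 2·atan2(√a, √(1−a)) = 2.02356 rad → d = 6371·c ≈ 12892.09 km.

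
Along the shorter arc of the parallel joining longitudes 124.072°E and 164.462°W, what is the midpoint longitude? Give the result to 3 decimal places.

Signed shortest Δλ from +124.072° to -164.462° is +71.466°.
Midpoint longitude = +124.072° + (+71.466°)/2 = +124.072° + 35.733° = +159.805°.
(The naïve average (+124.072 + -164.462)/2 = -20.195° is on the wrong side of the globe.)

159.805°E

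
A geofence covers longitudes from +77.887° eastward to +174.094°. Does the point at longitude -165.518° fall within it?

Band width going east from +77.887° to +174.094°: ((174.094 − 77.887) mod 360) = 96.207°.
Offset of -165.518° east of the west edge: ((-165.518 − 77.887) mod 360) = 116.595°.
116.595° > 96.207° ⇒ outside.

No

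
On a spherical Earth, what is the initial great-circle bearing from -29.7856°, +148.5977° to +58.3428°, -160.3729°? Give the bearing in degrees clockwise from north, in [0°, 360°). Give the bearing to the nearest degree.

Δλ = -160.3729 − 148.5977 = -308.9706°; wrapped into (−180°, 180°]: 51.0294°.
θ = atan2( sin Δλ · cos φ₂ , cos φ₁ · sin φ₂ − sin φ₁ · cos φ₂ · cos Δλ )
  = atan2(0.40804, 0.90272) = 24.324° → normalised to [0°, 360°): 24.324°.

24°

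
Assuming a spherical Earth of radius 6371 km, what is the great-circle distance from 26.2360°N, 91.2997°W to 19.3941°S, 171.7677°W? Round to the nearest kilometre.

10050 km

Δλ = -171.7677 − -91.2997 = -80.4680°.
Δφ = -19.3941 − 26.2360 = -45.6301°.
a = sin²(Δφ/2) + cos φ₁ · cos φ₂ · sin²(Δλ/2) = 0.503343.
c = 2·atan2(√a, √(1−a)) = 1.57748 rad → d = 6371·c ≈ 10050.14 km.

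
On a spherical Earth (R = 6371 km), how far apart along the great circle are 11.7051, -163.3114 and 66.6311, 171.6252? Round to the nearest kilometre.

Δλ = 171.6252 − -163.3114 = 334.9366°; wrapped into (−180°, 180°]: -25.0634°.
Δφ = 66.6311 − 11.7051 = 54.9260°.
a = sin²(Δφ/2) + cos φ₁ · cos φ₂ · sin²(Δλ/2) = 0.230969.
c = 2·atan2(√a, √(1−a)) = 1.00266 rad → d = 6371·c ≈ 6387.95 km.

6388 km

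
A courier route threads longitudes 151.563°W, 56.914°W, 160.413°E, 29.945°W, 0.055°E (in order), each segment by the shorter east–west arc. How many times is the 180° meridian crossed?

2

Leg 1: -151.563° → -56.914°, shortest Δλ = 94.649° (east) — does not cross 180°.
Leg 2: -56.914° → +160.413°, shortest Δλ = -142.673° (west) — crosses 180°.
Leg 3: +160.413° → -29.945°, shortest Δλ = 169.642° (east) — crosses 180°.
Leg 4: -29.945° → +0.055°, shortest Δλ = 30.0° (east) — does not cross 180°.
Total crossings: 2.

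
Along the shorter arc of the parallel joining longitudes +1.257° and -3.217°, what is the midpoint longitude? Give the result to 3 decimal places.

-0.980°

Signed shortest Δλ from +1.257° to -3.217° is -4.474°.
Midpoint longitude = +1.257° + (-4.474°)/2 = +1.257° − 2.237° = -0.980°.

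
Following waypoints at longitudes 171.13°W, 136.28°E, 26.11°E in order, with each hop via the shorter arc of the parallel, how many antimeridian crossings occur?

1

Leg 1: -171.13° → +136.28°, shortest Δλ = -52.59° (west) — crosses 180°.
Leg 2: +136.28° → +26.11°, shortest Δλ = -110.17° (west) — does not cross 180°.
Total crossings: 1.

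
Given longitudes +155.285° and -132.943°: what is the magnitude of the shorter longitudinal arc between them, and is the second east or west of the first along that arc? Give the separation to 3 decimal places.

71.772° east

Raw difference: -132.943 − 155.285 = -288.228°.
Normalise into (−180°, 180°]: -288.228° + 360° = 71.772°.
Positive ⇒ the second point lies to the east; separation 71.772°.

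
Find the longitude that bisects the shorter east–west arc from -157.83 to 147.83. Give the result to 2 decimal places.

Signed shortest Δλ from -157.83° to +147.83° is -54.34°.
Midpoint longitude = -157.83° + (-54.34°)/2 = -157.83° − 27.17° = -185.00°.
Normalise into (−180°, 180°]: +175.00°.
(The naïve average (-157.83 + +147.83)/2 = -5.0° is on the wrong side of the globe.)

+175.00°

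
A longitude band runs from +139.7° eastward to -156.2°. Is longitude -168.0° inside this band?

Band width going east from +139.7° to -156.2°: ((-156.2 − 139.7) mod 360) = 64.1°.
Offset of -168.0° east of the west edge: ((-168.0 − 139.7) mod 360) = 52.3°.
52.3° ≤ 64.1° ⇒ inside.

Yes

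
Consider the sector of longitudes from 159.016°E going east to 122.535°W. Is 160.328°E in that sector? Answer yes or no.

Band width going east from +159.016° to -122.535°: ((-122.535 − 159.016) mod 360) = 78.449°.
Offset of +160.328° east of the west edge: ((160.328 − 159.016) mod 360) = 1.312°.
1.312° ≤ 78.449° ⇒ inside.

Yes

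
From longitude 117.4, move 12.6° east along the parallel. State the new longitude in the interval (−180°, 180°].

+130.0°

Start at +117.4°; shift +12.6° → +130.0°.
+130.0° already lies in (−180°, 180°].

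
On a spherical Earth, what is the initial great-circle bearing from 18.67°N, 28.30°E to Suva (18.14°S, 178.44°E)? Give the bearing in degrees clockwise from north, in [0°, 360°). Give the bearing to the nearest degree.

Δλ = 178.44 − 28.30 = 150.14°.
θ = atan2( sin Δλ · cos φ₂ , cos φ₁ · sin φ₂ − sin φ₁ · cos φ₂ · cos Δλ )
  = atan2(0.47314, -0.03113) = 93.765° → normalised to [0°, 360°): 93.765°.

94°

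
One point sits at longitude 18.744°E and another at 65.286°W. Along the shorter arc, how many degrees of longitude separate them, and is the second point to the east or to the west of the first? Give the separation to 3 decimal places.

Raw difference: -65.286 − 18.744 = -84.03°.
Normalise into (−180°, 180°]: -84.03° stays -84.03°.
Negative ⇒ the second point lies to the west; separation 84.030°.

84.030° west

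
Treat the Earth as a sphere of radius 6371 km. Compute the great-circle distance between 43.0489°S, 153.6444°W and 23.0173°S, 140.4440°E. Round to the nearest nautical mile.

3435 nmi

Δλ = 140.4440 − -153.6444 = 294.0884°; wrapped into (−180°, 180°]: -65.9116°.
Δφ = -23.0173 − -43.0489 = 20.0316°.
a = sin²(Δφ/2) + cos φ₁ · cos φ₂ · sin²(Δλ/2) = 0.229286.
c = 2·atan2(√a, √(1−a)) = 0.99866 rad → d = 6371·c ≈ 6362.48 km ≈ 3435.46 nmi.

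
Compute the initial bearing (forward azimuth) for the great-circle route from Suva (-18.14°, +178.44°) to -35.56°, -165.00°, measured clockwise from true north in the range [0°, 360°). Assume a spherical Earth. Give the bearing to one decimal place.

143.2°

Δλ = -165.00 − 178.44 = -343.44°; wrapped into (−180°, 180°]: 16.56°.
θ = atan2( sin Δλ · cos φ₂ , cos φ₁ · sin φ₂ − sin φ₁ · cos φ₂ · cos Δλ )
  = atan2(0.23187, -0.30988) = 143.195° → normalised to [0°, 360°): 143.195°.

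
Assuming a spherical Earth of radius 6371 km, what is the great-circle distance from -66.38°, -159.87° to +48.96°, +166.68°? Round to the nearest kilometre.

13136 km

Δλ = 166.68 − -159.87 = 326.55°; wrapped into (−180°, 180°]: -33.45°.
Δφ = 48.96 − -66.38 = 115.34°.
a = sin²(Δφ/2) + cos φ₁ · cos φ₂ · sin²(Δλ/2) = 0.735781.
c = 2·atan2(√a, √(1−a)) = 2.06186 rad → d = 6371·c ≈ 13136.10 km.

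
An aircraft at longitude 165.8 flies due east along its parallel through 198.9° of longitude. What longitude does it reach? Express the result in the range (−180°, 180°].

Start at +165.8°; shift +198.9° → +364.7°.
+364.7° lies outside (−180°, 180°]; subtract 360° → +4.7°.

+4.7°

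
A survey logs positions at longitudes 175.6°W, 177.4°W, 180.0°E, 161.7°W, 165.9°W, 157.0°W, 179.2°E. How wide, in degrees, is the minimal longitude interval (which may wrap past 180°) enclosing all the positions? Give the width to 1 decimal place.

23.8°

Sort the longitudes: -177.4°, -175.6°, -165.9°, -161.7°, -157.0°, +179.2°, +180.0°.
Eastward gaps between consecutive values (wrapping around): 1.8°, 9.7°, 4.2°, 4.7°, 336.2°, 0.8°, 2.6°.
Largest gap = 336.2° ⇒ minimal covering band is its complement: 360° − 336.2° = 23.8°.
Band runs from +179.2° eastward to -157.0°, crossing the antimeridian.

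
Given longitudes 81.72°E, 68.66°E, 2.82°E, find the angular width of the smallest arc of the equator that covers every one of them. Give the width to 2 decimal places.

Sort the longitudes: +2.82°, +68.66°, +81.72°.
Eastward gaps between consecutive values (wrapping around): 65.84°, 13.06°, 281.10°.
Largest gap = 281.10° ⇒ minimal covering band is its complement: 360° − 281.10° = 78.90°.
Band runs from +2.82° eastward to +81.72°.

78.90°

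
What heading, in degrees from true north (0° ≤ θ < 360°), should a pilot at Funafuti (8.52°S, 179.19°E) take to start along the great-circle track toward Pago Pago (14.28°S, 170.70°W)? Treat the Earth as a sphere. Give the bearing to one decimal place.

Δλ = -170.70 − 179.19 = -349.89°; wrapped into (−180°, 180°]: 10.11°.
θ = atan2( sin Δλ · cos φ₂ , cos φ₁ · sin φ₂ − sin φ₁ · cos φ₂ · cos Δλ )
  = atan2(0.17011, -0.10259) = 121.093° → normalised to [0°, 360°): 121.093°.

121.1°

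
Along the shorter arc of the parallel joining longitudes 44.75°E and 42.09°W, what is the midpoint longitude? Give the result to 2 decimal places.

Signed shortest Δλ from +44.75° to -42.09° is -86.84°.
Midpoint longitude = +44.75° + (-86.84°)/2 = +44.75° − 43.42° = +1.33°.

1.33°E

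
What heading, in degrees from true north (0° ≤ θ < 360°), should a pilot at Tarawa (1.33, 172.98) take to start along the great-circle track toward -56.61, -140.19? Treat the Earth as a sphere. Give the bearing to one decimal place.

Δλ = -140.19 − 172.98 = -313.17°; wrapped into (−180°, 180°]: 46.83°.
θ = atan2( sin Δλ · cos φ₂ , cos φ₁ · sin φ₂ − sin φ₁ · cos φ₂ · cos Δλ )
  = atan2(0.40137, -0.84346) = 154.552° → normalised to [0°, 360°): 154.552°.

154.6°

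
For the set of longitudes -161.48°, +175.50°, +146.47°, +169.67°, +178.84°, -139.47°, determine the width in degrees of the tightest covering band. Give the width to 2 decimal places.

74.06°

Sort the longitudes: -161.48°, -139.47°, +146.47°, +169.67°, +175.50°, +178.84°.
Eastward gaps between consecutive values (wrapping around): 22.01°, 285.94°, 23.20°, 5.83°, 3.34°, 19.68°.
Largest gap = 285.94° ⇒ minimal covering band is its complement: 360° − 285.94° = 74.06°.
Band runs from +146.47° eastward to -139.47°, crossing the antimeridian.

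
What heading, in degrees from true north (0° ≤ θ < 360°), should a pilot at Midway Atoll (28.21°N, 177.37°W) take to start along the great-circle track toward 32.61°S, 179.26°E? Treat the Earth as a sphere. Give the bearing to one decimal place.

183.2°

Δλ = 179.26 − -177.37 = 356.63°; wrapped into (−180°, 180°]: -3.37°.
θ = atan2( sin Δλ · cos φ₂ , cos φ₁ · sin φ₂ − sin φ₁ · cos φ₂ · cos Δλ )
  = atan2(-0.04952, -0.87240) = -176.751° → normalised to [0°, 360°): 183.249°.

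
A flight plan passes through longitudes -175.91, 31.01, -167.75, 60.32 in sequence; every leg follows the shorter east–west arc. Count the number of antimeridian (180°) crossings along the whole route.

Leg 1: -175.91° → +31.01°, shortest Δλ = -153.08° (west) — crosses 180°.
Leg 2: +31.01° → -167.75°, shortest Δλ = 161.24° (east) — crosses 180°.
Leg 3: -167.75° → +60.32°, shortest Δλ = -131.93° (west) — crosses 180°.
Total crossings: 3.

3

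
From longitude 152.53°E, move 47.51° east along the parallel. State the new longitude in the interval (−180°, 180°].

Start at +152.53°; shift +47.51° → +200.04°.
+200.04° lies outside (−180°, 180°]; subtract 360° → -159.96°.

159.96°W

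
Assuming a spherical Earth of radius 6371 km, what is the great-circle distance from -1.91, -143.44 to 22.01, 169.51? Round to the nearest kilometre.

Δλ = 169.51 − -143.44 = 312.95°; wrapped into (−180°, 180°]: -47.05°.
Δφ = 22.01 − -1.91 = 23.92°.
a = sin²(Δφ/2) + cos φ₁ · cos φ₂ · sin²(Δλ/2) = 0.190570.
c = 2·atan2(√a, √(1−a)) = 0.90351 rad → d = 6371·c ≈ 5756.24 km.

5756 km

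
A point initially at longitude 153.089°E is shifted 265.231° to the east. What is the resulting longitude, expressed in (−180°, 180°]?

58.320°E

Start at +153.089°; shift +265.231° → +418.320°.
+418.320° lies outside (−180°, 180°]; subtract 360° → +58.320°.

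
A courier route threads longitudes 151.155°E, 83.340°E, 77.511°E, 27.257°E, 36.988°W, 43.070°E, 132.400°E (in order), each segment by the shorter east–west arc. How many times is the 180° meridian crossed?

Leg 1: +151.155° → +83.340°, shortest Δλ = -67.815° (west) — does not cross 180°.
Leg 2: +83.340° → +77.511°, shortest Δλ = -5.829° (west) — does not cross 180°.
Leg 3: +77.511° → +27.257°, shortest Δλ = -50.254° (west) — does not cross 180°.
Leg 4: +27.257° → -36.988°, shortest Δλ = -64.245° (west) — does not cross 180°.
Leg 5: -36.988° → +43.070°, shortest Δλ = 80.058° (east) — does not cross 180°.
Leg 6: +43.070° → +132.400°, shortest Δλ = 89.33° (east) — does not cross 180°.
Total crossings: 0.

0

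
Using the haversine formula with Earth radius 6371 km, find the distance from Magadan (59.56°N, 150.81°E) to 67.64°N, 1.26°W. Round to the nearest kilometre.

5690 km

Δλ = -1.26 − 150.81 = -152.07°.
Δφ = 67.64 − 59.56 = 8.08°.
a = sin²(Δφ/2) + cos φ₁ · cos φ₂ · sin²(Δλ/2) = 0.186475.
c = 2·atan2(√a, √(1−a)) = 0.89304 rad → d = 6371·c ≈ 5689.54 km.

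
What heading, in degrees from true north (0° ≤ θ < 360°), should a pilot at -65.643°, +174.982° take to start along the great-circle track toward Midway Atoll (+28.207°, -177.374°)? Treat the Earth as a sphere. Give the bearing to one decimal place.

Δλ = -177.374 − 174.982 = -352.356°; wrapped into (−180°, 180°]: 7.644°.
θ = atan2( sin Δλ · cos φ₂ , cos φ₁ · sin φ₂ − sin φ₁ · cos φ₂ · cos Δλ )
  = atan2(0.11722, 0.99061) = 6.749° → normalised to [0°, 360°): 6.749°.

6.7°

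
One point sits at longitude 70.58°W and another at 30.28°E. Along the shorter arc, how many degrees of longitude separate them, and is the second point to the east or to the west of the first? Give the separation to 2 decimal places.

100.86° east

Raw difference: 30.28 − -70.58 = 100.86°.
Normalise into (−180°, 180°]: 100.86° stays 100.86°.
Positive ⇒ the second point lies to the east; separation 100.86°.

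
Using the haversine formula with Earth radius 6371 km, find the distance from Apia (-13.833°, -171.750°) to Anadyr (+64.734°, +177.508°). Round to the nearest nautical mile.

4743 nmi

Δλ = 177.508 − -171.750 = 349.258°; wrapped into (−180°, 180°]: -10.742°.
Δφ = 64.734 − -13.833 = 78.567°.
a = sin²(Δφ/2) + cos φ₁ · cos φ₂ · sin²(Δλ/2) = 0.404520.
c = 2·atan2(√a, √(1−a)) = 1.37866 rad → d = 6371·c ≈ 8783.42 km ≈ 4742.67 nmi.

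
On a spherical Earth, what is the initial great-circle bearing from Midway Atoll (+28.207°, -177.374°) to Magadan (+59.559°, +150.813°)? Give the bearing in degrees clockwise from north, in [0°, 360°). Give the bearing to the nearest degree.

334°

Δλ = 150.813 − -177.374 = 328.187°; wrapped into (−180°, 180°]: -31.813°.
θ = atan2( sin Δλ · cos φ₂ , cos φ₁ · sin φ₂ − sin φ₁ · cos φ₂ · cos Δλ )
  = atan2(-0.26708, 0.55627) = -25.647° → normalised to [0°, 360°): 334.353°.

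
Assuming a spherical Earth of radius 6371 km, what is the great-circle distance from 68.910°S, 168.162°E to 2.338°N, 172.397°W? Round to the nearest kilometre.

Δλ = -172.397 − 168.162 = -340.559°; wrapped into (−180°, 180°]: 19.441°.
Δφ = 2.338 − -68.910 = 71.248°.
a = sin²(Δφ/2) + cos φ₁ · cos φ₂ · sin²(Δλ/2) = 0.349513.
c = 2·atan2(√a, √(1−a)) = 1.26508 rad → d = 6371·c ≈ 8059.84 km.

8060 km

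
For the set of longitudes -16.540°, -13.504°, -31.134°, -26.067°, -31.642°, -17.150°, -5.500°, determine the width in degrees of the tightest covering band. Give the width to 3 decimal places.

Sort the longitudes: -31.642°, -31.134°, -26.067°, -17.150°, -16.540°, -13.504°, -5.500°.
Eastward gaps between consecutive values (wrapping around): 0.508°, 5.067°, 8.917°, 0.610°, 3.036°, 8.004°, 333.858°.
Largest gap = 333.858° ⇒ minimal covering band is its complement: 360° − 333.858° = 26.142°.
Band runs from -31.642° eastward to -5.500°.

26.142°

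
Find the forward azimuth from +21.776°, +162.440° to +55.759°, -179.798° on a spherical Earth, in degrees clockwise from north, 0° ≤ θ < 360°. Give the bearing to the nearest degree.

17°

Δλ = -179.798 − 162.440 = -342.238°; wrapped into (−180°, 180°]: 17.762°.
θ = atan2( sin Δλ · cos φ₂ , cos φ₁ · sin φ₂ − sin φ₁ · cos φ₂ · cos Δλ )
  = atan2(0.17165, 0.56890) = 16.790° → normalised to [0°, 360°): 16.790°.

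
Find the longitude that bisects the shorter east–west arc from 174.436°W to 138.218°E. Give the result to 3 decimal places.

Signed shortest Δλ from -174.436° to +138.218° is -47.346°.
Midpoint longitude = -174.436° + (-47.346°)/2 = -174.436° − 23.673° = -198.109°.
Normalise into (−180°, 180°]: +161.891°.
(The naïve average (-174.436 + +138.218)/2 = -18.109° is on the wrong side of the globe.)

161.891°E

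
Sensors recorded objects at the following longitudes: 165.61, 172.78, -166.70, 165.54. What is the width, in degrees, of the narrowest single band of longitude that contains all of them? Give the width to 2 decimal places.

27.76°

Sort the longitudes: -166.70°, +165.54°, +165.61°, +172.78°.
Eastward gaps between consecutive values (wrapping around): 332.24°, 0.07°, 7.17°, 20.52°.
Largest gap = 332.24° ⇒ minimal covering band is its complement: 360° − 332.24° = 27.76°.
Band runs from +165.54° eastward to -166.70°, crossing the antimeridian.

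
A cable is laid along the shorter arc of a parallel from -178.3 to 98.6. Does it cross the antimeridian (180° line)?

Yes

Naïve |98.6 − -178.3| = 276.9° > 180°, so the shorter arc goes the other way round — across 180°.
Signed shortest Δλ = ((98.6 − -178.3 + 180) mod 360) − 180 = -83.1°.
Going west by 83.1° from -178.3° passes through 180° before reaching +98.6°.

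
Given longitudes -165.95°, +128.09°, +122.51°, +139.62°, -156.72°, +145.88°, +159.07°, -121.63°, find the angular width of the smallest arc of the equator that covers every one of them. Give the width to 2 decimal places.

Sort the longitudes: -165.95°, -156.72°, -121.63°, +122.51°, +128.09°, +139.62°, +145.88°, +159.07°.
Eastward gaps between consecutive values (wrapping around): 9.23°, 35.09°, 244.14°, 5.58°, 11.53°, 6.26°, 13.19°, 34.98°.
Largest gap = 244.14° ⇒ minimal covering band is its complement: 360° − 244.14° = 115.86°.
Band runs from +122.51° eastward to -121.63°, crossing the antimeridian.

115.86°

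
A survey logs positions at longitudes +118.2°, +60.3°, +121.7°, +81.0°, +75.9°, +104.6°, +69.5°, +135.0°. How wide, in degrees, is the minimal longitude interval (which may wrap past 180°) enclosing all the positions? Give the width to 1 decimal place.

74.7°

Sort the longitudes: +60.3°, +69.5°, +75.9°, +81.0°, +104.6°, +118.2°, +121.7°, +135.0°.
Eastward gaps between consecutive values (wrapping around): 9.2°, 6.4°, 5.1°, 23.6°, 13.6°, 3.5°, 13.3°, 285.3°.
Largest gap = 285.3° ⇒ minimal covering band is its complement: 360° − 285.3° = 74.7°.
Band runs from +60.3° eastward to +135.0°.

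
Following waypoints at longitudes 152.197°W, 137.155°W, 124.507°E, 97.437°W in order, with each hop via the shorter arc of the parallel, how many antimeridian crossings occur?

2

Leg 1: -152.197° → -137.155°, shortest Δλ = 15.042° (east) — does not cross 180°.
Leg 2: -137.155° → +124.507°, shortest Δλ = -98.338° (west) — crosses 180°.
Leg 3: +124.507° → -97.437°, shortest Δλ = 138.056° (east) — crosses 180°.
Total crossings: 2.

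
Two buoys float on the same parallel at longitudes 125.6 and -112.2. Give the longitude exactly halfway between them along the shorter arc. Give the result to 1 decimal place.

-173.3°

Signed shortest Δλ from +125.6° to -112.2° is +122.2°.
Midpoint longitude = +125.6° + (+122.2°)/2 = +125.6° + 61.1° = +186.7°.
Normalise into (−180°, 180°]: -173.3°.
(The naïve average (+125.6 + -112.2)/2 = 6.7° is on the wrong side of the globe.)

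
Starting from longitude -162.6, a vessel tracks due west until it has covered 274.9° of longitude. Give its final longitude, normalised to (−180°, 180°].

-77.5°

Start at -162.6°; shift −274.9° → -437.5°.
-437.5° lies outside (−180°, 180°]; add 360° → -77.5°.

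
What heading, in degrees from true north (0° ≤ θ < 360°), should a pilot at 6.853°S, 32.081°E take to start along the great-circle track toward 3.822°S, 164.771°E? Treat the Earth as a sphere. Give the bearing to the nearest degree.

101°

Δλ = 164.771 − 32.081 = 132.690°.
θ = atan2( sin Δλ · cos φ₂ , cos φ₁ · sin φ₂ − sin φ₁ · cos φ₂ · cos Δλ )
  = atan2(0.73340, -0.14691) = 101.327° → normalised to [0°, 360°): 101.327°.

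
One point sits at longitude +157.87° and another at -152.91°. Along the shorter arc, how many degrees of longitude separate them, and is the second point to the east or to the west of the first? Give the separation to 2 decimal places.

49.22° east

Raw difference: -152.91 − 157.87 = -310.78°.
Normalise into (−180°, 180°]: -310.78° + 360° = 49.22°.
Positive ⇒ the second point lies to the east; separation 49.22°.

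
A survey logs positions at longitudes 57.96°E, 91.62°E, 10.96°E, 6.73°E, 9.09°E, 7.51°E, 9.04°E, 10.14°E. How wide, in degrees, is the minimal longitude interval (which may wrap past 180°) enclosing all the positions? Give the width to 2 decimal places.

84.89°

Sort the longitudes: +6.73°, +7.51°, +9.04°, +9.09°, +10.14°, +10.96°, +57.96°, +91.62°.
Eastward gaps between consecutive values (wrapping around): 0.78°, 1.53°, 0.05°, 1.05°, 0.82°, 47.00°, 33.66°, 275.11°.
Largest gap = 275.11° ⇒ minimal covering band is its complement: 360° − 275.11° = 84.89°.
Band runs from +6.73° eastward to +91.62°.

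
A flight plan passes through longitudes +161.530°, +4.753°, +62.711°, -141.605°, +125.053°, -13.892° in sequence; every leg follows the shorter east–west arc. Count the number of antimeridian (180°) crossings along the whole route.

2

Leg 1: +161.530° → +4.753°, shortest Δλ = -156.777° (west) — does not cross 180°.
Leg 2: +4.753° → +62.711°, shortest Δλ = 57.958° (east) — does not cross 180°.
Leg 3: +62.711° → -141.605°, shortest Δλ = 155.684° (east) — crosses 180°.
Leg 4: -141.605° → +125.053°, shortest Δλ = -93.342° (west) — crosses 180°.
Leg 5: +125.053° → -13.892°, shortest Δλ = -138.945° (west) — does not cross 180°.
Total crossings: 2.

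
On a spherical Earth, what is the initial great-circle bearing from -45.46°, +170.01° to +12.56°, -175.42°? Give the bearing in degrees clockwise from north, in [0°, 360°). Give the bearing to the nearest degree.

17°

Δλ = -175.42 − 170.01 = -345.43°; wrapped into (−180°, 180°]: 14.57°.
θ = atan2( sin Δλ · cos φ₂ , cos φ₁ · sin φ₂ − sin φ₁ · cos φ₂ · cos Δλ )
  = atan2(0.24554, 0.82586) = 16.558° → normalised to [0°, 360°): 16.558°.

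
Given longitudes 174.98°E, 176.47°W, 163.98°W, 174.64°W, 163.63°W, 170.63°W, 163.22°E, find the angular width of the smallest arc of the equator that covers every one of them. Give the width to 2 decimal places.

33.15°

Sort the longitudes: -176.47°, -174.64°, -170.63°, -163.98°, -163.63°, +163.22°, +174.98°.
Eastward gaps between consecutive values (wrapping around): 1.83°, 4.01°, 6.65°, 0.35°, 326.85°, 11.76°, 8.55°.
Largest gap = 326.85° ⇒ minimal covering band is its complement: 360° − 326.85° = 33.15°.
Band runs from +163.22° eastward to -163.63°, crossing the antimeridian.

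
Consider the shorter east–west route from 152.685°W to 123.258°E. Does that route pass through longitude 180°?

Yes

Naïve |123.258 − -152.685| = 275.943° > 180°, so the shorter arc goes the other way round — across 180°.
Signed shortest Δλ = ((123.258 − -152.685 + 180) mod 360) − 180 = -84.057°.
Going west by 84.057° from -152.685° passes through 180° before reaching +123.258°.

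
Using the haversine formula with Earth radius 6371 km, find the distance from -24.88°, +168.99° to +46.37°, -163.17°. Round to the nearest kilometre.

8404 km

Δλ = -163.17 − 168.99 = -332.16°; wrapped into (−180°, 180°]: 27.84°.
Δφ = 46.37 − -24.88 = 71.25°.
a = sin²(Δφ/2) + cos φ₁ · cos φ₂ · sin²(Δλ/2) = 0.375506.
c = 2·atan2(√a, √(1−a)) = 1.31916 rad → d = 6371·c ≈ 8404.38 km.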